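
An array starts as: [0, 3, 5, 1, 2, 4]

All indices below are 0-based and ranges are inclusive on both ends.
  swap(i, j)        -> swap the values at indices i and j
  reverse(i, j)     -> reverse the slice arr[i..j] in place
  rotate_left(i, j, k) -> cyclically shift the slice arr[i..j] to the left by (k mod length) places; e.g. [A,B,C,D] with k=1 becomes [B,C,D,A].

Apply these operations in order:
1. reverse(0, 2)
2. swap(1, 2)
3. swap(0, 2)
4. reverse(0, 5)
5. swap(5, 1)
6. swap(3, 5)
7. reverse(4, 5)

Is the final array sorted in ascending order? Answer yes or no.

After 1 (reverse(0, 2)): [5, 3, 0, 1, 2, 4]
After 2 (swap(1, 2)): [5, 0, 3, 1, 2, 4]
After 3 (swap(0, 2)): [3, 0, 5, 1, 2, 4]
After 4 (reverse(0, 5)): [4, 2, 1, 5, 0, 3]
After 5 (swap(5, 1)): [4, 3, 1, 5, 0, 2]
After 6 (swap(3, 5)): [4, 3, 1, 2, 0, 5]
After 7 (reverse(4, 5)): [4, 3, 1, 2, 5, 0]

Answer: no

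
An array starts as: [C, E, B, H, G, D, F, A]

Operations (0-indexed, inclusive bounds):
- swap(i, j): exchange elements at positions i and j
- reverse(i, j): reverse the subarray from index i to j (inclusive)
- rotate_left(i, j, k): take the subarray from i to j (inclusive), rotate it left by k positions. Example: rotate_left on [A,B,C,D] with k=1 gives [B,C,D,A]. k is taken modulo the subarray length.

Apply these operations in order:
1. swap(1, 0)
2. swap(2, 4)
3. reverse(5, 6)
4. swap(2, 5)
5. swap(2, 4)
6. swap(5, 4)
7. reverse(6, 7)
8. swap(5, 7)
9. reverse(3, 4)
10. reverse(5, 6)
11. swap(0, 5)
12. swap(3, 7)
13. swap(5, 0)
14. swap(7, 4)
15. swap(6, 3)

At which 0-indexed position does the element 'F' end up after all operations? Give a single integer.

Answer: 6

Derivation:
After 1 (swap(1, 0)): [E, C, B, H, G, D, F, A]
After 2 (swap(2, 4)): [E, C, G, H, B, D, F, A]
After 3 (reverse(5, 6)): [E, C, G, H, B, F, D, A]
After 4 (swap(2, 5)): [E, C, F, H, B, G, D, A]
After 5 (swap(2, 4)): [E, C, B, H, F, G, D, A]
After 6 (swap(5, 4)): [E, C, B, H, G, F, D, A]
After 7 (reverse(6, 7)): [E, C, B, H, G, F, A, D]
After 8 (swap(5, 7)): [E, C, B, H, G, D, A, F]
After 9 (reverse(3, 4)): [E, C, B, G, H, D, A, F]
After 10 (reverse(5, 6)): [E, C, B, G, H, A, D, F]
After 11 (swap(0, 5)): [A, C, B, G, H, E, D, F]
After 12 (swap(3, 7)): [A, C, B, F, H, E, D, G]
After 13 (swap(5, 0)): [E, C, B, F, H, A, D, G]
After 14 (swap(7, 4)): [E, C, B, F, G, A, D, H]
After 15 (swap(6, 3)): [E, C, B, D, G, A, F, H]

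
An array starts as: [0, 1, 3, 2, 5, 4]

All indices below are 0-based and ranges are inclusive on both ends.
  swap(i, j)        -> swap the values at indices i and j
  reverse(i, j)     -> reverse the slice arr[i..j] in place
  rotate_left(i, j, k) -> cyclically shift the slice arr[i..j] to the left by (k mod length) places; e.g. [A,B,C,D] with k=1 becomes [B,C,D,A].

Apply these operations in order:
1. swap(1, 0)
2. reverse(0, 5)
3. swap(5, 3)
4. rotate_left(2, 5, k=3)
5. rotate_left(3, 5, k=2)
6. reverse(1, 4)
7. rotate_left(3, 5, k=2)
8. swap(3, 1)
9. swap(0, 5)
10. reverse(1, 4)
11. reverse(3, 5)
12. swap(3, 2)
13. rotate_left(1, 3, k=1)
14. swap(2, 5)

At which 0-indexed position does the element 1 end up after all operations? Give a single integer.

After 1 (swap(1, 0)): [1, 0, 3, 2, 5, 4]
After 2 (reverse(0, 5)): [4, 5, 2, 3, 0, 1]
After 3 (swap(5, 3)): [4, 5, 2, 1, 0, 3]
After 4 (rotate_left(2, 5, k=3)): [4, 5, 3, 2, 1, 0]
After 5 (rotate_left(3, 5, k=2)): [4, 5, 3, 0, 2, 1]
After 6 (reverse(1, 4)): [4, 2, 0, 3, 5, 1]
After 7 (rotate_left(3, 5, k=2)): [4, 2, 0, 1, 3, 5]
After 8 (swap(3, 1)): [4, 1, 0, 2, 3, 5]
After 9 (swap(0, 5)): [5, 1, 0, 2, 3, 4]
After 10 (reverse(1, 4)): [5, 3, 2, 0, 1, 4]
After 11 (reverse(3, 5)): [5, 3, 2, 4, 1, 0]
After 12 (swap(3, 2)): [5, 3, 4, 2, 1, 0]
After 13 (rotate_left(1, 3, k=1)): [5, 4, 2, 3, 1, 0]
After 14 (swap(2, 5)): [5, 4, 0, 3, 1, 2]

Answer: 4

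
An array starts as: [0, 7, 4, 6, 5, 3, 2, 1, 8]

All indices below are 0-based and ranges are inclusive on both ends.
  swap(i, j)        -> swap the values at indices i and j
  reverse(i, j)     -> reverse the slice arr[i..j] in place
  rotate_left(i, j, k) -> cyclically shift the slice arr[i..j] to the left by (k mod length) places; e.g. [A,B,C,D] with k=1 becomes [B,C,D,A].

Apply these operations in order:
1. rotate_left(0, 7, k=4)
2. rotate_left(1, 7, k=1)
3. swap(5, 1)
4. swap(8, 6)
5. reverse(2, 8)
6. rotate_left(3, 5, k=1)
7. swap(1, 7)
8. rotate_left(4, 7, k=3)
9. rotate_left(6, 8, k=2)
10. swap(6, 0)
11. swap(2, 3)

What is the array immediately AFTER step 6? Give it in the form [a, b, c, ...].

Answer: [5, 4, 6, 8, 2, 3, 7, 0, 1]

Derivation:
After 1 (rotate_left(0, 7, k=4)): [5, 3, 2, 1, 0, 7, 4, 6, 8]
After 2 (rotate_left(1, 7, k=1)): [5, 2, 1, 0, 7, 4, 6, 3, 8]
After 3 (swap(5, 1)): [5, 4, 1, 0, 7, 2, 6, 3, 8]
After 4 (swap(8, 6)): [5, 4, 1, 0, 7, 2, 8, 3, 6]
After 5 (reverse(2, 8)): [5, 4, 6, 3, 8, 2, 7, 0, 1]
After 6 (rotate_left(3, 5, k=1)): [5, 4, 6, 8, 2, 3, 7, 0, 1]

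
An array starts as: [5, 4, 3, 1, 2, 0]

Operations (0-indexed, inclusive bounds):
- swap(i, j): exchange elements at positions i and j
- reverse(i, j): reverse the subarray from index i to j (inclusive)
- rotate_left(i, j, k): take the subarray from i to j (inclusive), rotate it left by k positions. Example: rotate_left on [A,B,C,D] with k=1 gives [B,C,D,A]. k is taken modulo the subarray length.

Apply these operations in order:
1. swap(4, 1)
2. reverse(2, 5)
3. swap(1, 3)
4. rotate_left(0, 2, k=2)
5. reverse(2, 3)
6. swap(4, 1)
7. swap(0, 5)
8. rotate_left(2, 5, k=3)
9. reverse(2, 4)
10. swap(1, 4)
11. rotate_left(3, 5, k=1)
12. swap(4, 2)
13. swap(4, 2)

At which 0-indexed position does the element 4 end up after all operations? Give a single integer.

After 1 (swap(4, 1)): [5, 2, 3, 1, 4, 0]
After 2 (reverse(2, 5)): [5, 2, 0, 4, 1, 3]
After 3 (swap(1, 3)): [5, 4, 0, 2, 1, 3]
After 4 (rotate_left(0, 2, k=2)): [0, 5, 4, 2, 1, 3]
After 5 (reverse(2, 3)): [0, 5, 2, 4, 1, 3]
After 6 (swap(4, 1)): [0, 1, 2, 4, 5, 3]
After 7 (swap(0, 5)): [3, 1, 2, 4, 5, 0]
After 8 (rotate_left(2, 5, k=3)): [3, 1, 0, 2, 4, 5]
After 9 (reverse(2, 4)): [3, 1, 4, 2, 0, 5]
After 10 (swap(1, 4)): [3, 0, 4, 2, 1, 5]
After 11 (rotate_left(3, 5, k=1)): [3, 0, 4, 1, 5, 2]
After 12 (swap(4, 2)): [3, 0, 5, 1, 4, 2]
After 13 (swap(4, 2)): [3, 0, 4, 1, 5, 2]

Answer: 2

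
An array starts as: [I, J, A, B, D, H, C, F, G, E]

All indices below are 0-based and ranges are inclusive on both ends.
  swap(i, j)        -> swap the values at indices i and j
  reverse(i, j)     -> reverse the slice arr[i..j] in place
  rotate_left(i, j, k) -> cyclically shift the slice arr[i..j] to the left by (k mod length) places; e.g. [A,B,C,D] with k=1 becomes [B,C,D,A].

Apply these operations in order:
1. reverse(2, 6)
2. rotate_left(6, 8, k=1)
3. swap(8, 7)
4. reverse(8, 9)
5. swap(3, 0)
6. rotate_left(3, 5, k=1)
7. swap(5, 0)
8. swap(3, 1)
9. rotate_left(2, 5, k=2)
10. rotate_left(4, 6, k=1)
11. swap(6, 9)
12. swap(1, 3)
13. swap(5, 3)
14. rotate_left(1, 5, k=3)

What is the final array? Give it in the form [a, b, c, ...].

After 1 (reverse(2, 6)): [I, J, C, H, D, B, A, F, G, E]
After 2 (rotate_left(6, 8, k=1)): [I, J, C, H, D, B, F, G, A, E]
After 3 (swap(8, 7)): [I, J, C, H, D, B, F, A, G, E]
After 4 (reverse(8, 9)): [I, J, C, H, D, B, F, A, E, G]
After 5 (swap(3, 0)): [H, J, C, I, D, B, F, A, E, G]
After 6 (rotate_left(3, 5, k=1)): [H, J, C, D, B, I, F, A, E, G]
After 7 (swap(5, 0)): [I, J, C, D, B, H, F, A, E, G]
After 8 (swap(3, 1)): [I, D, C, J, B, H, F, A, E, G]
After 9 (rotate_left(2, 5, k=2)): [I, D, B, H, C, J, F, A, E, G]
After 10 (rotate_left(4, 6, k=1)): [I, D, B, H, J, F, C, A, E, G]
After 11 (swap(6, 9)): [I, D, B, H, J, F, G, A, E, C]
After 12 (swap(1, 3)): [I, H, B, D, J, F, G, A, E, C]
After 13 (swap(5, 3)): [I, H, B, F, J, D, G, A, E, C]
After 14 (rotate_left(1, 5, k=3)): [I, J, D, H, B, F, G, A, E, C]

Answer: [I, J, D, H, B, F, G, A, E, C]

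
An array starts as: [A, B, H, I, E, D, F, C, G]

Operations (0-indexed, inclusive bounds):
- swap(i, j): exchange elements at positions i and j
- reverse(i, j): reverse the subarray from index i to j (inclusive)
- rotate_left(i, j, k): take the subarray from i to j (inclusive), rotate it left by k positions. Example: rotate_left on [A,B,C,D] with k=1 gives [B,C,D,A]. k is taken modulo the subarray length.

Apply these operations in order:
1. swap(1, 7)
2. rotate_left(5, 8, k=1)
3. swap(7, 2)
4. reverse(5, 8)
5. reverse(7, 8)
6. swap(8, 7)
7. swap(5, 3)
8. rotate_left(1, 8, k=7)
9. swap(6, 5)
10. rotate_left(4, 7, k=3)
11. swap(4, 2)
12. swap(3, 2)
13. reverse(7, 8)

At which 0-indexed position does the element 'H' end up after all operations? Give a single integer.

After 1 (swap(1, 7)): [A, C, H, I, E, D, F, B, G]
After 2 (rotate_left(5, 8, k=1)): [A, C, H, I, E, F, B, G, D]
After 3 (swap(7, 2)): [A, C, G, I, E, F, B, H, D]
After 4 (reverse(5, 8)): [A, C, G, I, E, D, H, B, F]
After 5 (reverse(7, 8)): [A, C, G, I, E, D, H, F, B]
After 6 (swap(8, 7)): [A, C, G, I, E, D, H, B, F]
After 7 (swap(5, 3)): [A, C, G, D, E, I, H, B, F]
After 8 (rotate_left(1, 8, k=7)): [A, F, C, G, D, E, I, H, B]
After 9 (swap(6, 5)): [A, F, C, G, D, I, E, H, B]
After 10 (rotate_left(4, 7, k=3)): [A, F, C, G, H, D, I, E, B]
After 11 (swap(4, 2)): [A, F, H, G, C, D, I, E, B]
After 12 (swap(3, 2)): [A, F, G, H, C, D, I, E, B]
After 13 (reverse(7, 8)): [A, F, G, H, C, D, I, B, E]

Answer: 3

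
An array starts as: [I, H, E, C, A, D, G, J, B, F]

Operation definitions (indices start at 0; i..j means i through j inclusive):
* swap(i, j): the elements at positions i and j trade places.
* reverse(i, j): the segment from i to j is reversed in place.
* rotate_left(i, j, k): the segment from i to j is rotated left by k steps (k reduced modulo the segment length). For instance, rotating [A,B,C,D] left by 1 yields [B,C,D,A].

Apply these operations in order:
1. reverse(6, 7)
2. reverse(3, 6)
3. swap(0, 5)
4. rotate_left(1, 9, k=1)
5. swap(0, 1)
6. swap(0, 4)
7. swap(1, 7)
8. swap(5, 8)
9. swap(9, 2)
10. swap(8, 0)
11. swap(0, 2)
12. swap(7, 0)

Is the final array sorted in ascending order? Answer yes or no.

After 1 (reverse(6, 7)): [I, H, E, C, A, D, J, G, B, F]
After 2 (reverse(3, 6)): [I, H, E, J, D, A, C, G, B, F]
After 3 (swap(0, 5)): [A, H, E, J, D, I, C, G, B, F]
After 4 (rotate_left(1, 9, k=1)): [A, E, J, D, I, C, G, B, F, H]
After 5 (swap(0, 1)): [E, A, J, D, I, C, G, B, F, H]
After 6 (swap(0, 4)): [I, A, J, D, E, C, G, B, F, H]
After 7 (swap(1, 7)): [I, B, J, D, E, C, G, A, F, H]
After 8 (swap(5, 8)): [I, B, J, D, E, F, G, A, C, H]
After 9 (swap(9, 2)): [I, B, H, D, E, F, G, A, C, J]
After 10 (swap(8, 0)): [C, B, H, D, E, F, G, A, I, J]
After 11 (swap(0, 2)): [H, B, C, D, E, F, G, A, I, J]
After 12 (swap(7, 0)): [A, B, C, D, E, F, G, H, I, J]

Answer: yes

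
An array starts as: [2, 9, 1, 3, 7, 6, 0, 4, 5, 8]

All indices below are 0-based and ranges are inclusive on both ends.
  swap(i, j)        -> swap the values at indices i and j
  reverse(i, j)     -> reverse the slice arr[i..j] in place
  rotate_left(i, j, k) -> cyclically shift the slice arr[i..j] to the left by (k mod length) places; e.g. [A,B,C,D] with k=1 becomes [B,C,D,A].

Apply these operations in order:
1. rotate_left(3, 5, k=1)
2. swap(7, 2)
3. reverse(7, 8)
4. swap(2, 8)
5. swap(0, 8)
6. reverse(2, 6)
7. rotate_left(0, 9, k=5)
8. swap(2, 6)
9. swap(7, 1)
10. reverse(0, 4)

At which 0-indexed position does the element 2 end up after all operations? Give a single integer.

Answer: 1

Derivation:
After 1 (rotate_left(3, 5, k=1)): [2, 9, 1, 7, 6, 3, 0, 4, 5, 8]
After 2 (swap(7, 2)): [2, 9, 4, 7, 6, 3, 0, 1, 5, 8]
After 3 (reverse(7, 8)): [2, 9, 4, 7, 6, 3, 0, 5, 1, 8]
After 4 (swap(2, 8)): [2, 9, 1, 7, 6, 3, 0, 5, 4, 8]
After 5 (swap(0, 8)): [4, 9, 1, 7, 6, 3, 0, 5, 2, 8]
After 6 (reverse(2, 6)): [4, 9, 0, 3, 6, 7, 1, 5, 2, 8]
After 7 (rotate_left(0, 9, k=5)): [7, 1, 5, 2, 8, 4, 9, 0, 3, 6]
After 8 (swap(2, 6)): [7, 1, 9, 2, 8, 4, 5, 0, 3, 6]
After 9 (swap(7, 1)): [7, 0, 9, 2, 8, 4, 5, 1, 3, 6]
After 10 (reverse(0, 4)): [8, 2, 9, 0, 7, 4, 5, 1, 3, 6]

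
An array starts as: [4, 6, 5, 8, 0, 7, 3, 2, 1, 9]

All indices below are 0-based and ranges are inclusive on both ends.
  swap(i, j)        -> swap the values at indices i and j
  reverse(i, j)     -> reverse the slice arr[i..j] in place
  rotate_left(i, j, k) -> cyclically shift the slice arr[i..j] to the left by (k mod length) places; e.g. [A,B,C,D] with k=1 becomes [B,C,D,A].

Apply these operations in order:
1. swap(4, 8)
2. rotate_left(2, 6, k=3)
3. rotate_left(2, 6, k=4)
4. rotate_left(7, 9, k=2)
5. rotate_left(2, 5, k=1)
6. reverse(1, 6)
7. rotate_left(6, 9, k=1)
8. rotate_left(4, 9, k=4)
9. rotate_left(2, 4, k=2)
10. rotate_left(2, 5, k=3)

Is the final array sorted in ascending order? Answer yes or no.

Answer: no

Derivation:
After 1 (swap(4, 8)): [4, 6, 5, 8, 1, 7, 3, 2, 0, 9]
After 2 (rotate_left(2, 6, k=3)): [4, 6, 7, 3, 5, 8, 1, 2, 0, 9]
After 3 (rotate_left(2, 6, k=4)): [4, 6, 1, 7, 3, 5, 8, 2, 0, 9]
After 4 (rotate_left(7, 9, k=2)): [4, 6, 1, 7, 3, 5, 8, 9, 2, 0]
After 5 (rotate_left(2, 5, k=1)): [4, 6, 7, 3, 5, 1, 8, 9, 2, 0]
After 6 (reverse(1, 6)): [4, 8, 1, 5, 3, 7, 6, 9, 2, 0]
After 7 (rotate_left(6, 9, k=1)): [4, 8, 1, 5, 3, 7, 9, 2, 0, 6]
After 8 (rotate_left(4, 9, k=4)): [4, 8, 1, 5, 0, 6, 3, 7, 9, 2]
After 9 (rotate_left(2, 4, k=2)): [4, 8, 0, 1, 5, 6, 3, 7, 9, 2]
After 10 (rotate_left(2, 5, k=3)): [4, 8, 6, 0, 1, 5, 3, 7, 9, 2]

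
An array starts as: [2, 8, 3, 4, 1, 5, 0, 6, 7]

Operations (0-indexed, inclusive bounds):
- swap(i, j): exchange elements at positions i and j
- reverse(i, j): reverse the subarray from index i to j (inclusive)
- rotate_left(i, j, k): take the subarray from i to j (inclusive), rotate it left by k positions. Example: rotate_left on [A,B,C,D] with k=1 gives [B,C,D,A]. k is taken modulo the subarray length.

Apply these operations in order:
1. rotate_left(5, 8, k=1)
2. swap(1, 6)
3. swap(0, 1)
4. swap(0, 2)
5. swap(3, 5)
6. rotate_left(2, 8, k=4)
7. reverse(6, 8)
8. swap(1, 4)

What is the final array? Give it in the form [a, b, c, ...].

After 1 (rotate_left(5, 8, k=1)): [2, 8, 3, 4, 1, 0, 6, 7, 5]
After 2 (swap(1, 6)): [2, 6, 3, 4, 1, 0, 8, 7, 5]
After 3 (swap(0, 1)): [6, 2, 3, 4, 1, 0, 8, 7, 5]
After 4 (swap(0, 2)): [3, 2, 6, 4, 1, 0, 8, 7, 5]
After 5 (swap(3, 5)): [3, 2, 6, 0, 1, 4, 8, 7, 5]
After 6 (rotate_left(2, 8, k=4)): [3, 2, 8, 7, 5, 6, 0, 1, 4]
After 7 (reverse(6, 8)): [3, 2, 8, 7, 5, 6, 4, 1, 0]
After 8 (swap(1, 4)): [3, 5, 8, 7, 2, 6, 4, 1, 0]

Answer: [3, 5, 8, 7, 2, 6, 4, 1, 0]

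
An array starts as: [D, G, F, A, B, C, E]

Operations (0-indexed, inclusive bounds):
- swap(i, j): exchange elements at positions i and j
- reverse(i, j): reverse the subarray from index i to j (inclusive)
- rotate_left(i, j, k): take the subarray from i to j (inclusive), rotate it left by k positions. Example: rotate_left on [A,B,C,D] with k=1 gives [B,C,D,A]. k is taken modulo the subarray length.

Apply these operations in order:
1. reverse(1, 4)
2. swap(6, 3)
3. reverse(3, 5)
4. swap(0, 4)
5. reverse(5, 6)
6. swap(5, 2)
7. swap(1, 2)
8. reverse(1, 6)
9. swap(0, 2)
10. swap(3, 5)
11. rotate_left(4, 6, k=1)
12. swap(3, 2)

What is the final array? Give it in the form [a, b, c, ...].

Answer: [A, E, B, G, D, F, C]

Derivation:
After 1 (reverse(1, 4)): [D, B, A, F, G, C, E]
After 2 (swap(6, 3)): [D, B, A, E, G, C, F]
After 3 (reverse(3, 5)): [D, B, A, C, G, E, F]
After 4 (swap(0, 4)): [G, B, A, C, D, E, F]
After 5 (reverse(5, 6)): [G, B, A, C, D, F, E]
After 6 (swap(5, 2)): [G, B, F, C, D, A, E]
After 7 (swap(1, 2)): [G, F, B, C, D, A, E]
After 8 (reverse(1, 6)): [G, E, A, D, C, B, F]
After 9 (swap(0, 2)): [A, E, G, D, C, B, F]
After 10 (swap(3, 5)): [A, E, G, B, C, D, F]
After 11 (rotate_left(4, 6, k=1)): [A, E, G, B, D, F, C]
After 12 (swap(3, 2)): [A, E, B, G, D, F, C]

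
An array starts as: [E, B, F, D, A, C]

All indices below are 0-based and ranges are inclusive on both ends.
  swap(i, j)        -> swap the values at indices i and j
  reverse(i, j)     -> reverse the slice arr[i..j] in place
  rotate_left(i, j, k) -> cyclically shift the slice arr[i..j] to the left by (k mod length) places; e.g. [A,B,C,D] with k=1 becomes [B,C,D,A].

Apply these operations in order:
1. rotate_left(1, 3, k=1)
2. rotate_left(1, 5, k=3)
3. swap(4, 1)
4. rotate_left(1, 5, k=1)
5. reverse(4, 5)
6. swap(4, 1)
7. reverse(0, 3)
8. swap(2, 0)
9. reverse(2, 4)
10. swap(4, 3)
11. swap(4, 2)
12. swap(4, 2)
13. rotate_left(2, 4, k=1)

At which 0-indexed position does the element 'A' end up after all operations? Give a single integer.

Answer: 2

Derivation:
After 1 (rotate_left(1, 3, k=1)): [E, F, D, B, A, C]
After 2 (rotate_left(1, 5, k=3)): [E, A, C, F, D, B]
After 3 (swap(4, 1)): [E, D, C, F, A, B]
After 4 (rotate_left(1, 5, k=1)): [E, C, F, A, B, D]
After 5 (reverse(4, 5)): [E, C, F, A, D, B]
After 6 (swap(4, 1)): [E, D, F, A, C, B]
After 7 (reverse(0, 3)): [A, F, D, E, C, B]
After 8 (swap(2, 0)): [D, F, A, E, C, B]
After 9 (reverse(2, 4)): [D, F, C, E, A, B]
After 10 (swap(4, 3)): [D, F, C, A, E, B]
After 11 (swap(4, 2)): [D, F, E, A, C, B]
After 12 (swap(4, 2)): [D, F, C, A, E, B]
After 13 (rotate_left(2, 4, k=1)): [D, F, A, E, C, B]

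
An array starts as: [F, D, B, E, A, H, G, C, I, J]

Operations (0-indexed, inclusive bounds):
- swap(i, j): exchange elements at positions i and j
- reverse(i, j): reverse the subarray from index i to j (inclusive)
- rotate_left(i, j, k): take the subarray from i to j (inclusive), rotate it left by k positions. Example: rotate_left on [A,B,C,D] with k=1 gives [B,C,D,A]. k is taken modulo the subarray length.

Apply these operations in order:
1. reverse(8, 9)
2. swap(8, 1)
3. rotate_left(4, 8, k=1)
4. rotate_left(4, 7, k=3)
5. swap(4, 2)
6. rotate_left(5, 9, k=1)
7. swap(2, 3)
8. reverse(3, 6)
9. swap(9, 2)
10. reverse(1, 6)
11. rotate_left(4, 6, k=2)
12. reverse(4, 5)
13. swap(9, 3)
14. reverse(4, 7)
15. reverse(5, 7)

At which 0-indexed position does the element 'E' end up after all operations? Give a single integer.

Answer: 3

Derivation:
After 1 (reverse(8, 9)): [F, D, B, E, A, H, G, C, J, I]
After 2 (swap(8, 1)): [F, J, B, E, A, H, G, C, D, I]
After 3 (rotate_left(4, 8, k=1)): [F, J, B, E, H, G, C, D, A, I]
After 4 (rotate_left(4, 7, k=3)): [F, J, B, E, D, H, G, C, A, I]
After 5 (swap(4, 2)): [F, J, D, E, B, H, G, C, A, I]
After 6 (rotate_left(5, 9, k=1)): [F, J, D, E, B, G, C, A, I, H]
After 7 (swap(2, 3)): [F, J, E, D, B, G, C, A, I, H]
After 8 (reverse(3, 6)): [F, J, E, C, G, B, D, A, I, H]
After 9 (swap(9, 2)): [F, J, H, C, G, B, D, A, I, E]
After 10 (reverse(1, 6)): [F, D, B, G, C, H, J, A, I, E]
After 11 (rotate_left(4, 6, k=2)): [F, D, B, G, J, C, H, A, I, E]
After 12 (reverse(4, 5)): [F, D, B, G, C, J, H, A, I, E]
After 13 (swap(9, 3)): [F, D, B, E, C, J, H, A, I, G]
After 14 (reverse(4, 7)): [F, D, B, E, A, H, J, C, I, G]
After 15 (reverse(5, 7)): [F, D, B, E, A, C, J, H, I, G]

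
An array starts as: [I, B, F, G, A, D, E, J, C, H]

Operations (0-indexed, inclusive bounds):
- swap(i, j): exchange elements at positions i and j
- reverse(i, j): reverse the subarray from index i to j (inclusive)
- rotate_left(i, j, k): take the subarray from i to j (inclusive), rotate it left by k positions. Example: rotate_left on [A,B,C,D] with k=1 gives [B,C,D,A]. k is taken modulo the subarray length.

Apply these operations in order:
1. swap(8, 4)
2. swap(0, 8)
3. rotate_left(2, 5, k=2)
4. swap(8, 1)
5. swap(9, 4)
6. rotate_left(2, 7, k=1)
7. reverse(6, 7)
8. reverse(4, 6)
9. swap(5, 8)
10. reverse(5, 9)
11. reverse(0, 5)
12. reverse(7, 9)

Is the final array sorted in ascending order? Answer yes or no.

Answer: no

Derivation:
After 1 (swap(8, 4)): [I, B, F, G, C, D, E, J, A, H]
After 2 (swap(0, 8)): [A, B, F, G, C, D, E, J, I, H]
After 3 (rotate_left(2, 5, k=2)): [A, B, C, D, F, G, E, J, I, H]
After 4 (swap(8, 1)): [A, I, C, D, F, G, E, J, B, H]
After 5 (swap(9, 4)): [A, I, C, D, H, G, E, J, B, F]
After 6 (rotate_left(2, 7, k=1)): [A, I, D, H, G, E, J, C, B, F]
After 7 (reverse(6, 7)): [A, I, D, H, G, E, C, J, B, F]
After 8 (reverse(4, 6)): [A, I, D, H, C, E, G, J, B, F]
After 9 (swap(5, 8)): [A, I, D, H, C, B, G, J, E, F]
After 10 (reverse(5, 9)): [A, I, D, H, C, F, E, J, G, B]
After 11 (reverse(0, 5)): [F, C, H, D, I, A, E, J, G, B]
After 12 (reverse(7, 9)): [F, C, H, D, I, A, E, B, G, J]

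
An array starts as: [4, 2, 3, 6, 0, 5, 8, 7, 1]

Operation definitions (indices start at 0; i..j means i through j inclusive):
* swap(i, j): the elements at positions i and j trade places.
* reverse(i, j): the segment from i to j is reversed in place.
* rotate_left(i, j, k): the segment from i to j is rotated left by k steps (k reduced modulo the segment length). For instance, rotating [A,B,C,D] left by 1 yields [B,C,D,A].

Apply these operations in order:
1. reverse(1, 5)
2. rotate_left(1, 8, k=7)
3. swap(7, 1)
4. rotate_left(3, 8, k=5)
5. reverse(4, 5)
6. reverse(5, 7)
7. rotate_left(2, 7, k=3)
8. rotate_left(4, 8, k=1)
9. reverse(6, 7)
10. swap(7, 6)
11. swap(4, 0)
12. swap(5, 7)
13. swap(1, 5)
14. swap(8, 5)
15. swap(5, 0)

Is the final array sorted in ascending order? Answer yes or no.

After 1 (reverse(1, 5)): [4, 5, 0, 6, 3, 2, 8, 7, 1]
After 2 (rotate_left(1, 8, k=7)): [4, 1, 5, 0, 6, 3, 2, 8, 7]
After 3 (swap(7, 1)): [4, 8, 5, 0, 6, 3, 2, 1, 7]
After 4 (rotate_left(3, 8, k=5)): [4, 8, 5, 7, 0, 6, 3, 2, 1]
After 5 (reverse(4, 5)): [4, 8, 5, 7, 6, 0, 3, 2, 1]
After 6 (reverse(5, 7)): [4, 8, 5, 7, 6, 2, 3, 0, 1]
After 7 (rotate_left(2, 7, k=3)): [4, 8, 2, 3, 0, 5, 7, 6, 1]
After 8 (rotate_left(4, 8, k=1)): [4, 8, 2, 3, 5, 7, 6, 1, 0]
After 9 (reverse(6, 7)): [4, 8, 2, 3, 5, 7, 1, 6, 0]
After 10 (swap(7, 6)): [4, 8, 2, 3, 5, 7, 6, 1, 0]
After 11 (swap(4, 0)): [5, 8, 2, 3, 4, 7, 6, 1, 0]
After 12 (swap(5, 7)): [5, 8, 2, 3, 4, 1, 6, 7, 0]
After 13 (swap(1, 5)): [5, 1, 2, 3, 4, 8, 6, 7, 0]
After 14 (swap(8, 5)): [5, 1, 2, 3, 4, 0, 6, 7, 8]
After 15 (swap(5, 0)): [0, 1, 2, 3, 4, 5, 6, 7, 8]

Answer: yes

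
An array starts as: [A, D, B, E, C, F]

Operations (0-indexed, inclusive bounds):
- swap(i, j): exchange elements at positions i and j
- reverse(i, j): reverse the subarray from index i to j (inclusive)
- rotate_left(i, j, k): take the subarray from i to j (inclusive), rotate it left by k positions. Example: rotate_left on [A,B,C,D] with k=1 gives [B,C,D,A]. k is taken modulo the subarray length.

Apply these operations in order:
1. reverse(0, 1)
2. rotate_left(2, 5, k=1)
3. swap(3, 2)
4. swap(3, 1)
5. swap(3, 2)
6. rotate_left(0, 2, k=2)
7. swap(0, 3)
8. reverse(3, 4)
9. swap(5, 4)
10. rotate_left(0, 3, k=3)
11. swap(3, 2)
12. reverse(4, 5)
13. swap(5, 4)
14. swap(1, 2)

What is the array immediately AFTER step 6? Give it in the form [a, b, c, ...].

After 1 (reverse(0, 1)): [D, A, B, E, C, F]
After 2 (rotate_left(2, 5, k=1)): [D, A, E, C, F, B]
After 3 (swap(3, 2)): [D, A, C, E, F, B]
After 4 (swap(3, 1)): [D, E, C, A, F, B]
After 5 (swap(3, 2)): [D, E, A, C, F, B]
After 6 (rotate_left(0, 2, k=2)): [A, D, E, C, F, B]

Answer: [A, D, E, C, F, B]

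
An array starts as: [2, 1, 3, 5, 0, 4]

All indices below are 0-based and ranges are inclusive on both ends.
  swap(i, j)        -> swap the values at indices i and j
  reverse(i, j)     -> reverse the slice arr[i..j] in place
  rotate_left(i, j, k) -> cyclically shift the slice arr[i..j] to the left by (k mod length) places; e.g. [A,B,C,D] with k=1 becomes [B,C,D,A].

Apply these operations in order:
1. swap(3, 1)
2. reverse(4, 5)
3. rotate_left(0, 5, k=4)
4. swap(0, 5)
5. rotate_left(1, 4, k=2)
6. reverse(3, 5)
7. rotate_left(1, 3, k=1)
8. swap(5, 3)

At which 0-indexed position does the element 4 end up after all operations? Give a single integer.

Answer: 2

Derivation:
After 1 (swap(3, 1)): [2, 5, 3, 1, 0, 4]
After 2 (reverse(4, 5)): [2, 5, 3, 1, 4, 0]
After 3 (rotate_left(0, 5, k=4)): [4, 0, 2, 5, 3, 1]
After 4 (swap(0, 5)): [1, 0, 2, 5, 3, 4]
After 5 (rotate_left(1, 4, k=2)): [1, 5, 3, 0, 2, 4]
After 6 (reverse(3, 5)): [1, 5, 3, 4, 2, 0]
After 7 (rotate_left(1, 3, k=1)): [1, 3, 4, 5, 2, 0]
After 8 (swap(5, 3)): [1, 3, 4, 0, 2, 5]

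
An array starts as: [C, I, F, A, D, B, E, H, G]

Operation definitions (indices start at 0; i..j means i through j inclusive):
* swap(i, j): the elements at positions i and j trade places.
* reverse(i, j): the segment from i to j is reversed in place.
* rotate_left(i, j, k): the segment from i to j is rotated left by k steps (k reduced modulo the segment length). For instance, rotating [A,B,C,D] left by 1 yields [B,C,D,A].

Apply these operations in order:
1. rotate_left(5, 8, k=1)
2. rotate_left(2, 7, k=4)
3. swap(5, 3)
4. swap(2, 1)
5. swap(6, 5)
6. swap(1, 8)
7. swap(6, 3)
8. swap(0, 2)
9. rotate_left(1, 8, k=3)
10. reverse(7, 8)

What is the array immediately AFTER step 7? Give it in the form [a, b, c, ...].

Answer: [C, B, I, G, F, D, A, E, H]

Derivation:
After 1 (rotate_left(5, 8, k=1)): [C, I, F, A, D, E, H, G, B]
After 2 (rotate_left(2, 7, k=4)): [C, I, H, G, F, A, D, E, B]
After 3 (swap(5, 3)): [C, I, H, A, F, G, D, E, B]
After 4 (swap(2, 1)): [C, H, I, A, F, G, D, E, B]
After 5 (swap(6, 5)): [C, H, I, A, F, D, G, E, B]
After 6 (swap(1, 8)): [C, B, I, A, F, D, G, E, H]
After 7 (swap(6, 3)): [C, B, I, G, F, D, A, E, H]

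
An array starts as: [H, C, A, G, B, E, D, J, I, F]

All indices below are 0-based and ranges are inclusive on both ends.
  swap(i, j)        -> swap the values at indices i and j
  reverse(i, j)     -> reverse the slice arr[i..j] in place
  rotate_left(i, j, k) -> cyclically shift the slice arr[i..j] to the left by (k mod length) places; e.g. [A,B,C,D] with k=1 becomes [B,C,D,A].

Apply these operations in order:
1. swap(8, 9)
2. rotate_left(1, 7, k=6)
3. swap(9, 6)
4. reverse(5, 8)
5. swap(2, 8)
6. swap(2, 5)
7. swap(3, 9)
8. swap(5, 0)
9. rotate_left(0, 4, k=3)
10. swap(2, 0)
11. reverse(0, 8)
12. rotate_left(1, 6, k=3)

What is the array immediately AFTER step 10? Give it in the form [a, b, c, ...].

Answer: [B, G, E, J, F, H, D, I, C, A]

Derivation:
After 1 (swap(8, 9)): [H, C, A, G, B, E, D, J, F, I]
After 2 (rotate_left(1, 7, k=6)): [H, J, C, A, G, B, E, D, F, I]
After 3 (swap(9, 6)): [H, J, C, A, G, B, I, D, F, E]
After 4 (reverse(5, 8)): [H, J, C, A, G, F, D, I, B, E]
After 5 (swap(2, 8)): [H, J, B, A, G, F, D, I, C, E]
After 6 (swap(2, 5)): [H, J, F, A, G, B, D, I, C, E]
After 7 (swap(3, 9)): [H, J, F, E, G, B, D, I, C, A]
After 8 (swap(5, 0)): [B, J, F, E, G, H, D, I, C, A]
After 9 (rotate_left(0, 4, k=3)): [E, G, B, J, F, H, D, I, C, A]
After 10 (swap(2, 0)): [B, G, E, J, F, H, D, I, C, A]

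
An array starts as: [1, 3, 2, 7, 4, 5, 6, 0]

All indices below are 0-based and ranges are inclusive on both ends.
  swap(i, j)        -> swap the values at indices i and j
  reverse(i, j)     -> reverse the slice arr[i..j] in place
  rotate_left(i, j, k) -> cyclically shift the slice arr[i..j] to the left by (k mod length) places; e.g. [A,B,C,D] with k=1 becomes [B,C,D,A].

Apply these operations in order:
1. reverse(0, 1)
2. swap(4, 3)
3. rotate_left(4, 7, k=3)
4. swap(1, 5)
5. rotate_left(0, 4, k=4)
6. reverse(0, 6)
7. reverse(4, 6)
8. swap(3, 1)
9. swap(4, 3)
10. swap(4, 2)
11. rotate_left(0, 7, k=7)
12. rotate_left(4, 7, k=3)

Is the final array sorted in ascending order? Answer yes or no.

Answer: no

Derivation:
After 1 (reverse(0, 1)): [3, 1, 2, 7, 4, 5, 6, 0]
After 2 (swap(4, 3)): [3, 1, 2, 4, 7, 5, 6, 0]
After 3 (rotate_left(4, 7, k=3)): [3, 1, 2, 4, 0, 7, 5, 6]
After 4 (swap(1, 5)): [3, 7, 2, 4, 0, 1, 5, 6]
After 5 (rotate_left(0, 4, k=4)): [0, 3, 7, 2, 4, 1, 5, 6]
After 6 (reverse(0, 6)): [5, 1, 4, 2, 7, 3, 0, 6]
After 7 (reverse(4, 6)): [5, 1, 4, 2, 0, 3, 7, 6]
After 8 (swap(3, 1)): [5, 2, 4, 1, 0, 3, 7, 6]
After 9 (swap(4, 3)): [5, 2, 4, 0, 1, 3, 7, 6]
After 10 (swap(4, 2)): [5, 2, 1, 0, 4, 3, 7, 6]
After 11 (rotate_left(0, 7, k=7)): [6, 5, 2, 1, 0, 4, 3, 7]
After 12 (rotate_left(4, 7, k=3)): [6, 5, 2, 1, 7, 0, 4, 3]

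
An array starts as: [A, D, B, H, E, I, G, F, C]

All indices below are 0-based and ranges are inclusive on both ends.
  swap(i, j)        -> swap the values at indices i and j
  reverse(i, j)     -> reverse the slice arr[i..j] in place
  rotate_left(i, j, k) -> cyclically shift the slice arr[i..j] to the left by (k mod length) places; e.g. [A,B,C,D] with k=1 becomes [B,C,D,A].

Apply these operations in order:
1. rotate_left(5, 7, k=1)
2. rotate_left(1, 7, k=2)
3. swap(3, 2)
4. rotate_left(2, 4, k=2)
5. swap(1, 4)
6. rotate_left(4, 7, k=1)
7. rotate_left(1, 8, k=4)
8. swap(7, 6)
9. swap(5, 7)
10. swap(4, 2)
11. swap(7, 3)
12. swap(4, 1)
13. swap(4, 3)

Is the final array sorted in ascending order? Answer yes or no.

After 1 (rotate_left(5, 7, k=1)): [A, D, B, H, E, G, F, I, C]
After 2 (rotate_left(1, 7, k=2)): [A, H, E, G, F, I, D, B, C]
After 3 (swap(3, 2)): [A, H, G, E, F, I, D, B, C]
After 4 (rotate_left(2, 4, k=2)): [A, H, F, G, E, I, D, B, C]
After 5 (swap(1, 4)): [A, E, F, G, H, I, D, B, C]
After 6 (rotate_left(4, 7, k=1)): [A, E, F, G, I, D, B, H, C]
After 7 (rotate_left(1, 8, k=4)): [A, D, B, H, C, E, F, G, I]
After 8 (swap(7, 6)): [A, D, B, H, C, E, G, F, I]
After 9 (swap(5, 7)): [A, D, B, H, C, F, G, E, I]
After 10 (swap(4, 2)): [A, D, C, H, B, F, G, E, I]
After 11 (swap(7, 3)): [A, D, C, E, B, F, G, H, I]
After 12 (swap(4, 1)): [A, B, C, E, D, F, G, H, I]
After 13 (swap(4, 3)): [A, B, C, D, E, F, G, H, I]

Answer: yes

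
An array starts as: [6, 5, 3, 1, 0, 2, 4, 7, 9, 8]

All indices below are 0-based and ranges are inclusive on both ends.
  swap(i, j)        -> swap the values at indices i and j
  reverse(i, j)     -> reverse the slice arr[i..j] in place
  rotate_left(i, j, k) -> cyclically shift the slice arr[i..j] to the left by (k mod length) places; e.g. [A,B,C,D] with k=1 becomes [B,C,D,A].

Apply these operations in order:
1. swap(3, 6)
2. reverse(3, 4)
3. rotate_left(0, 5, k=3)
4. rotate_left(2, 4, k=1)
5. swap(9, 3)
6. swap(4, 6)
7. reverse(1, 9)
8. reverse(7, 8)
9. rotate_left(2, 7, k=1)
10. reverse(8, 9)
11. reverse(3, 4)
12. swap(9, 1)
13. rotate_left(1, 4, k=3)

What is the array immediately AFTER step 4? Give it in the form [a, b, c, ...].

Answer: [0, 4, 6, 5, 2, 3, 1, 7, 9, 8]

Derivation:
After 1 (swap(3, 6)): [6, 5, 3, 4, 0, 2, 1, 7, 9, 8]
After 2 (reverse(3, 4)): [6, 5, 3, 0, 4, 2, 1, 7, 9, 8]
After 3 (rotate_left(0, 5, k=3)): [0, 4, 2, 6, 5, 3, 1, 7, 9, 8]
After 4 (rotate_left(2, 4, k=1)): [0, 4, 6, 5, 2, 3, 1, 7, 9, 8]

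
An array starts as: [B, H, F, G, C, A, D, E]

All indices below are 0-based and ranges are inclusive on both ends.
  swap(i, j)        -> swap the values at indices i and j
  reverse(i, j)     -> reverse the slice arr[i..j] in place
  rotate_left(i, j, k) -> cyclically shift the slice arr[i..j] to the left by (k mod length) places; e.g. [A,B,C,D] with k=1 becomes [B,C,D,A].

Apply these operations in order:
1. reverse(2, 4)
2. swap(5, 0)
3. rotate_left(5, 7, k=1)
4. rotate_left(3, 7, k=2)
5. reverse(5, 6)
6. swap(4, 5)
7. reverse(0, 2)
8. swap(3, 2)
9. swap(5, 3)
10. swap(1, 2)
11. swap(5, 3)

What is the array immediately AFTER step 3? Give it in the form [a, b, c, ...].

Answer: [A, H, C, G, F, D, E, B]

Derivation:
After 1 (reverse(2, 4)): [B, H, C, G, F, A, D, E]
After 2 (swap(5, 0)): [A, H, C, G, F, B, D, E]
After 3 (rotate_left(5, 7, k=1)): [A, H, C, G, F, D, E, B]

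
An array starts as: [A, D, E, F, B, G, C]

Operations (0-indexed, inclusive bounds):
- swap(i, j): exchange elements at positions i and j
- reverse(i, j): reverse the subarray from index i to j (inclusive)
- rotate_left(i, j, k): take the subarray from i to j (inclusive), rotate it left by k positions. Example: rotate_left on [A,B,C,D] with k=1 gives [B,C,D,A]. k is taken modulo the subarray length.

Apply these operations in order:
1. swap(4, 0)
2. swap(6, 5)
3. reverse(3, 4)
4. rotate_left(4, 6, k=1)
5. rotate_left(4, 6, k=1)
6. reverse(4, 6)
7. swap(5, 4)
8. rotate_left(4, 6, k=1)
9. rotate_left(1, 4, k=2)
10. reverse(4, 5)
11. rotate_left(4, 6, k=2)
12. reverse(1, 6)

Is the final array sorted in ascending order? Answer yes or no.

After 1 (swap(4, 0)): [B, D, E, F, A, G, C]
After 2 (swap(6, 5)): [B, D, E, F, A, C, G]
After 3 (reverse(3, 4)): [B, D, E, A, F, C, G]
After 4 (rotate_left(4, 6, k=1)): [B, D, E, A, C, G, F]
After 5 (rotate_left(4, 6, k=1)): [B, D, E, A, G, F, C]
After 6 (reverse(4, 6)): [B, D, E, A, C, F, G]
After 7 (swap(5, 4)): [B, D, E, A, F, C, G]
After 8 (rotate_left(4, 6, k=1)): [B, D, E, A, C, G, F]
After 9 (rotate_left(1, 4, k=2)): [B, A, C, D, E, G, F]
After 10 (reverse(4, 5)): [B, A, C, D, G, E, F]
After 11 (rotate_left(4, 6, k=2)): [B, A, C, D, F, G, E]
After 12 (reverse(1, 6)): [B, E, G, F, D, C, A]

Answer: no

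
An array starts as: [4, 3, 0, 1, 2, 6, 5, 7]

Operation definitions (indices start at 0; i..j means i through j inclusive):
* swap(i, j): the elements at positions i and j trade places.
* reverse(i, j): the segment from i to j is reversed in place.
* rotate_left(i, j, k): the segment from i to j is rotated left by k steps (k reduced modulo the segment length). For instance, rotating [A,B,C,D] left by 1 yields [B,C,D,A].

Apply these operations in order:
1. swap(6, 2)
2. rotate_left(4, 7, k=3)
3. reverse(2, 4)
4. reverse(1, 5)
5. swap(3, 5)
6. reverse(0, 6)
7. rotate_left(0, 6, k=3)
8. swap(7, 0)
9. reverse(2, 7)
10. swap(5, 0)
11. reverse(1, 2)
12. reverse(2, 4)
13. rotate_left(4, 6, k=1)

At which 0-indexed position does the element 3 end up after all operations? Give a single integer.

Answer: 1

Derivation:
After 1 (swap(6, 2)): [4, 3, 5, 1, 2, 6, 0, 7]
After 2 (rotate_left(4, 7, k=3)): [4, 3, 5, 1, 7, 2, 6, 0]
After 3 (reverse(2, 4)): [4, 3, 7, 1, 5, 2, 6, 0]
After 4 (reverse(1, 5)): [4, 2, 5, 1, 7, 3, 6, 0]
After 5 (swap(3, 5)): [4, 2, 5, 3, 7, 1, 6, 0]
After 6 (reverse(0, 6)): [6, 1, 7, 3, 5, 2, 4, 0]
After 7 (rotate_left(0, 6, k=3)): [3, 5, 2, 4, 6, 1, 7, 0]
After 8 (swap(7, 0)): [0, 5, 2, 4, 6, 1, 7, 3]
After 9 (reverse(2, 7)): [0, 5, 3, 7, 1, 6, 4, 2]
After 10 (swap(5, 0)): [6, 5, 3, 7, 1, 0, 4, 2]
After 11 (reverse(1, 2)): [6, 3, 5, 7, 1, 0, 4, 2]
After 12 (reverse(2, 4)): [6, 3, 1, 7, 5, 0, 4, 2]
After 13 (rotate_left(4, 6, k=1)): [6, 3, 1, 7, 0, 4, 5, 2]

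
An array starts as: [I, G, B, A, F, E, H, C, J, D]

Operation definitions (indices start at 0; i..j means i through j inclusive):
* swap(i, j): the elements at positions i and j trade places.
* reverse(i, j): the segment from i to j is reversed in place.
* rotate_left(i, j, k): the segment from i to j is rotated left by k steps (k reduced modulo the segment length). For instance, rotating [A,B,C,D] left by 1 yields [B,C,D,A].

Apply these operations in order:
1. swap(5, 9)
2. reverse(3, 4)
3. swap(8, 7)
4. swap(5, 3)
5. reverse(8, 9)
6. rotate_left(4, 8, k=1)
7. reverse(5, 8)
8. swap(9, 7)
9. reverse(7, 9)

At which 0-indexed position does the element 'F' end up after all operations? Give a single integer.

Answer: 4

Derivation:
After 1 (swap(5, 9)): [I, G, B, A, F, D, H, C, J, E]
After 2 (reverse(3, 4)): [I, G, B, F, A, D, H, C, J, E]
After 3 (swap(8, 7)): [I, G, B, F, A, D, H, J, C, E]
After 4 (swap(5, 3)): [I, G, B, D, A, F, H, J, C, E]
After 5 (reverse(8, 9)): [I, G, B, D, A, F, H, J, E, C]
After 6 (rotate_left(4, 8, k=1)): [I, G, B, D, F, H, J, E, A, C]
After 7 (reverse(5, 8)): [I, G, B, D, F, A, E, J, H, C]
After 8 (swap(9, 7)): [I, G, B, D, F, A, E, C, H, J]
After 9 (reverse(7, 9)): [I, G, B, D, F, A, E, J, H, C]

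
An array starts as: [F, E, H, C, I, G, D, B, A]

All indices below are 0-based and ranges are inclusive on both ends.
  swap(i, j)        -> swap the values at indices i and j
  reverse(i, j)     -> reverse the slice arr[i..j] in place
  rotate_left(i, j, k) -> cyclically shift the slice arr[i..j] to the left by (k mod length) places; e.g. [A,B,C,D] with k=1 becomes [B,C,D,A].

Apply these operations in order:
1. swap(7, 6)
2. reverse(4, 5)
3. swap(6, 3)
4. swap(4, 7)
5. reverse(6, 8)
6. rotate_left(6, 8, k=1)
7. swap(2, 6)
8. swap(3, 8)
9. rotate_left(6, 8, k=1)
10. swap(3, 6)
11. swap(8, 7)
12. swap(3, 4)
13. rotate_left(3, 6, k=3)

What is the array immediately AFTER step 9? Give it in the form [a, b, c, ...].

After 1 (swap(7, 6)): [F, E, H, C, I, G, B, D, A]
After 2 (reverse(4, 5)): [F, E, H, C, G, I, B, D, A]
After 3 (swap(6, 3)): [F, E, H, B, G, I, C, D, A]
After 4 (swap(4, 7)): [F, E, H, B, D, I, C, G, A]
After 5 (reverse(6, 8)): [F, E, H, B, D, I, A, G, C]
After 6 (rotate_left(6, 8, k=1)): [F, E, H, B, D, I, G, C, A]
After 7 (swap(2, 6)): [F, E, G, B, D, I, H, C, A]
After 8 (swap(3, 8)): [F, E, G, A, D, I, H, C, B]
After 9 (rotate_left(6, 8, k=1)): [F, E, G, A, D, I, C, B, H]

Answer: [F, E, G, A, D, I, C, B, H]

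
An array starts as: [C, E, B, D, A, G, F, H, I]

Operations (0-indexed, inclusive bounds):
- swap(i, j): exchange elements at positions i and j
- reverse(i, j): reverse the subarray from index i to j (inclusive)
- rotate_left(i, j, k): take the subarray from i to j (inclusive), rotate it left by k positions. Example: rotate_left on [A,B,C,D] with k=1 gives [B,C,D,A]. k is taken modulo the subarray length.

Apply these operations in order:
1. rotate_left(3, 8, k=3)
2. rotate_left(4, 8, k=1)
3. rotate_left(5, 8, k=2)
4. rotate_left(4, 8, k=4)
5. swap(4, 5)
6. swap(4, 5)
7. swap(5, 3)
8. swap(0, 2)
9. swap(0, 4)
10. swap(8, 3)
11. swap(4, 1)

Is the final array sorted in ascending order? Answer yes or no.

Answer: yes

Derivation:
After 1 (rotate_left(3, 8, k=3)): [C, E, B, F, H, I, D, A, G]
After 2 (rotate_left(4, 8, k=1)): [C, E, B, F, I, D, A, G, H]
After 3 (rotate_left(5, 8, k=2)): [C, E, B, F, I, G, H, D, A]
After 4 (rotate_left(4, 8, k=4)): [C, E, B, F, A, I, G, H, D]
After 5 (swap(4, 5)): [C, E, B, F, I, A, G, H, D]
After 6 (swap(4, 5)): [C, E, B, F, A, I, G, H, D]
After 7 (swap(5, 3)): [C, E, B, I, A, F, G, H, D]
After 8 (swap(0, 2)): [B, E, C, I, A, F, G, H, D]
After 9 (swap(0, 4)): [A, E, C, I, B, F, G, H, D]
After 10 (swap(8, 3)): [A, E, C, D, B, F, G, H, I]
After 11 (swap(4, 1)): [A, B, C, D, E, F, G, H, I]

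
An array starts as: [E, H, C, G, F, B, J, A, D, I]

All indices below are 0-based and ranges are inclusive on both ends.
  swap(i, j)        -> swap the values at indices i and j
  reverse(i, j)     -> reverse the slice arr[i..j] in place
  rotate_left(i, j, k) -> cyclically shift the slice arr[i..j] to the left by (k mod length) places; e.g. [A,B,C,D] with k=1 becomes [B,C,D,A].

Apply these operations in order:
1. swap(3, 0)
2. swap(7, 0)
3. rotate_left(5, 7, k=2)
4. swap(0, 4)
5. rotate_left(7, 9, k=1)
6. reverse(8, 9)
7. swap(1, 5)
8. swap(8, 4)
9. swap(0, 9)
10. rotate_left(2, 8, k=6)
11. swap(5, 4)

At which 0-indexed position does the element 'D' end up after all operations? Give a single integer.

Answer: 8

Derivation:
After 1 (swap(3, 0)): [G, H, C, E, F, B, J, A, D, I]
After 2 (swap(7, 0)): [A, H, C, E, F, B, J, G, D, I]
After 3 (rotate_left(5, 7, k=2)): [A, H, C, E, F, G, B, J, D, I]
After 4 (swap(0, 4)): [F, H, C, E, A, G, B, J, D, I]
After 5 (rotate_left(7, 9, k=1)): [F, H, C, E, A, G, B, D, I, J]
After 6 (reverse(8, 9)): [F, H, C, E, A, G, B, D, J, I]
After 7 (swap(1, 5)): [F, G, C, E, A, H, B, D, J, I]
After 8 (swap(8, 4)): [F, G, C, E, J, H, B, D, A, I]
After 9 (swap(0, 9)): [I, G, C, E, J, H, B, D, A, F]
After 10 (rotate_left(2, 8, k=6)): [I, G, A, C, E, J, H, B, D, F]
After 11 (swap(5, 4)): [I, G, A, C, J, E, H, B, D, F]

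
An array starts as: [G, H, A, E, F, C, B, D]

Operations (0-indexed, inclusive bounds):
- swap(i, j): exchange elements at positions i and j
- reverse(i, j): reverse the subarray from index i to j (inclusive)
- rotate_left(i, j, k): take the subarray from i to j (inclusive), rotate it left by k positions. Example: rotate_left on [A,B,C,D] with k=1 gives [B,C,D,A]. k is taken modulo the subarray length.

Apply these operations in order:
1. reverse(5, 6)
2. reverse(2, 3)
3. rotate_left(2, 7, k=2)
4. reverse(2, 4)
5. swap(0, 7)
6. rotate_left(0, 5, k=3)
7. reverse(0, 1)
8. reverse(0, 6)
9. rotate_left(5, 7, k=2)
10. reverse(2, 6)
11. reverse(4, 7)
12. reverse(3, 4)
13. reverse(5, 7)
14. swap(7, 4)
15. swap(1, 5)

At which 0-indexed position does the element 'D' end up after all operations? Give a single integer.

After 1 (reverse(5, 6)): [G, H, A, E, F, B, C, D]
After 2 (reverse(2, 3)): [G, H, E, A, F, B, C, D]
After 3 (rotate_left(2, 7, k=2)): [G, H, F, B, C, D, E, A]
After 4 (reverse(2, 4)): [G, H, C, B, F, D, E, A]
After 5 (swap(0, 7)): [A, H, C, B, F, D, E, G]
After 6 (rotate_left(0, 5, k=3)): [B, F, D, A, H, C, E, G]
After 7 (reverse(0, 1)): [F, B, D, A, H, C, E, G]
After 8 (reverse(0, 6)): [E, C, H, A, D, B, F, G]
After 9 (rotate_left(5, 7, k=2)): [E, C, H, A, D, G, B, F]
After 10 (reverse(2, 6)): [E, C, B, G, D, A, H, F]
After 11 (reverse(4, 7)): [E, C, B, G, F, H, A, D]
After 12 (reverse(3, 4)): [E, C, B, F, G, H, A, D]
After 13 (reverse(5, 7)): [E, C, B, F, G, D, A, H]
After 14 (swap(7, 4)): [E, C, B, F, H, D, A, G]
After 15 (swap(1, 5)): [E, D, B, F, H, C, A, G]

Answer: 1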